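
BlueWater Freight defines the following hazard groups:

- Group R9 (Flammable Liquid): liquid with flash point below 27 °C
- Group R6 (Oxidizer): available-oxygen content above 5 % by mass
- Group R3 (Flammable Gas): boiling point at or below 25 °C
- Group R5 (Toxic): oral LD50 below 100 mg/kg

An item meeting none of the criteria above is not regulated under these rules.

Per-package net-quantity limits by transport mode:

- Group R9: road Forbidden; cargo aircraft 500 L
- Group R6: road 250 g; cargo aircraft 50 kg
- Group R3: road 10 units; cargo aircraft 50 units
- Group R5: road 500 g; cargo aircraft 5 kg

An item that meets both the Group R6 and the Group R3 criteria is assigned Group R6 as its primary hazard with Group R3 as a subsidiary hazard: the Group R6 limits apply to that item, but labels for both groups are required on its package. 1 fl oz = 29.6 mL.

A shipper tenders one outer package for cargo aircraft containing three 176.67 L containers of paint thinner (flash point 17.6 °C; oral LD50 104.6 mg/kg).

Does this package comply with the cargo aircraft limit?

Paint thinner: flash point 17.6 °C < 27 °C → Group R9 (Flammable Liquid).
Group R9 quantity: three 176.67 L containers = 530.01 L.
530.01 L exceeds the cargo aircraft limit of 500 L for Group R9.

No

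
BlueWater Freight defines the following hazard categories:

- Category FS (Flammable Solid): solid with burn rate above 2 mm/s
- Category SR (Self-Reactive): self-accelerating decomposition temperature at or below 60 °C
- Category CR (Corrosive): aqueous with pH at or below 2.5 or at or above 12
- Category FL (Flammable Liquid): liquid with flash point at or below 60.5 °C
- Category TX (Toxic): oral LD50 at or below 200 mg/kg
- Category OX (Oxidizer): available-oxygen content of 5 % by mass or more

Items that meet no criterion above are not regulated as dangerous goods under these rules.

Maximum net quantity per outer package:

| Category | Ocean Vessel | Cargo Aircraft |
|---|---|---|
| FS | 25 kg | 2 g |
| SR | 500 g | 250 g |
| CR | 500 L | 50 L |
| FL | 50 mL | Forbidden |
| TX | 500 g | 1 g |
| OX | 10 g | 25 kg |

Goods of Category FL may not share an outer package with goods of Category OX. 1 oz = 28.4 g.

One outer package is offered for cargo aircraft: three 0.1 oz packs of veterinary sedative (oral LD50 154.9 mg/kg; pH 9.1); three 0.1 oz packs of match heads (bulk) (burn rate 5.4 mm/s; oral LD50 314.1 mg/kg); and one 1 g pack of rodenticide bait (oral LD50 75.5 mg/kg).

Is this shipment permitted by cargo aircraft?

No

With oral LD50 154.9 mg/kg (≤ 200 mg/kg), the veterinary sedative falls in Category TX.
The match heads (bulk) have burn rate 5.4 mm/s, which is > 2 mm/s, so they are Category FS (Flammable Solid).
The rodenticide bait has oral LD50 75.5 mg/kg, which is ≤ 200 mg/kg, so it is Category TX (Toxic).
Total Category TX: (three 0.1 oz packs = 8.52 g) + 1 g = 9.52 g.
9.52 g exceeds the cargo aircraft limit of 1 g for Category TX.
Category FS quantity: three 0.1 oz packs = 8.52 g.
8.52 g > 2 g (cargo aircraft limit, Category FS) — over the limit.
The segregation rule (Category FL with Category OX) does not apply to Category TX with Category FS.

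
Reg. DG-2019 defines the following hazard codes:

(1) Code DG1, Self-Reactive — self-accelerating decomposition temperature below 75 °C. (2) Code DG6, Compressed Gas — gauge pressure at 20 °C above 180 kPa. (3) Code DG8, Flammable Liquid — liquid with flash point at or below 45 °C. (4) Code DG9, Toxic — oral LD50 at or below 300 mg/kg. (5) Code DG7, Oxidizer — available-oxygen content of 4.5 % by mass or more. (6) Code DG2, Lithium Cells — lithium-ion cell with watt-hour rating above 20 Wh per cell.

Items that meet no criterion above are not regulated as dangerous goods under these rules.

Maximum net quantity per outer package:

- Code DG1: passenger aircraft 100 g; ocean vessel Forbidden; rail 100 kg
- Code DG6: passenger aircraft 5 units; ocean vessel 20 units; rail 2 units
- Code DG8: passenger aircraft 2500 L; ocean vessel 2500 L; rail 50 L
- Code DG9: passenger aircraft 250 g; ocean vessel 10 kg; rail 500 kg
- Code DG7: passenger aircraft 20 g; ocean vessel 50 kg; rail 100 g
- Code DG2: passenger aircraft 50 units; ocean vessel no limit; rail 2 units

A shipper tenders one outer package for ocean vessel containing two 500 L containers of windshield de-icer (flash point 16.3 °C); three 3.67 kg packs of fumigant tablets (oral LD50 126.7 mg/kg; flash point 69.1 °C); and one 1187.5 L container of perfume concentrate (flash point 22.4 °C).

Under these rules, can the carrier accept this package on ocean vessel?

No

With flash point 16.3 °C (≤ 45 °C), the windshield de-icer falls in Code DG8.
The fumigant tablets have oral LD50 126.7 mg/kg, which is ≤ 300 mg/kg, so they are Code DG9 (Toxic).
With flash point 22.4 °C (≤ 45 °C), the perfume concentrate falls in Code DG8.
Code DG9 quantity: three 3.67 kg packs = 11.01 kg.
11.01 kg exceeds the ocean vessel limit of 10 kg for Code DG9.
Total Code DG8: (two 500 L containers = 1000 L) + 1187.5 L = 2187.5 L.
That is within the Code DG8 ocean vessel limit of 2500 L.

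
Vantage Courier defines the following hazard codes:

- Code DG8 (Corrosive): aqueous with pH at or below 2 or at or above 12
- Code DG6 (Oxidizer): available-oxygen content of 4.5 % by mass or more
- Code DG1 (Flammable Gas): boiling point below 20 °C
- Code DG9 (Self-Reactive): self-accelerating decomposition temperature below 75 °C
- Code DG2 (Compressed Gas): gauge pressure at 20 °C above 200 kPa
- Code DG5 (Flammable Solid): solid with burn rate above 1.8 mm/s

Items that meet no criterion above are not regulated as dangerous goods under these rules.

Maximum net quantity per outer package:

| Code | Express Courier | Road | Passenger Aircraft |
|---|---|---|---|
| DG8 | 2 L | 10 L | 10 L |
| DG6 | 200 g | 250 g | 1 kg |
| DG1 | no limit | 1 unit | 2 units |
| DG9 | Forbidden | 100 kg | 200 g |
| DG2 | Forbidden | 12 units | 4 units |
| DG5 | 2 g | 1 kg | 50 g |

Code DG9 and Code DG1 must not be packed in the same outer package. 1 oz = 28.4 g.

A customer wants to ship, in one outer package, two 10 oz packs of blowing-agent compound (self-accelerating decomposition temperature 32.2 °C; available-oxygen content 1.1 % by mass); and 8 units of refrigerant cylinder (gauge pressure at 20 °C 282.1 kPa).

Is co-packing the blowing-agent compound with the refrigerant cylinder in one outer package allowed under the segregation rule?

Yes

With self-accelerating decomposition temperature 32.2 °C (< 75 °C), the blowing-agent compound falls in Code DG9.
Refrigerant cylinder: gauge pressure at 20 °C 282.1 kPa > 200 kPa → Code DG2 (Compressed Gas).
No segregation rule bars Code DG9 with Code DG2.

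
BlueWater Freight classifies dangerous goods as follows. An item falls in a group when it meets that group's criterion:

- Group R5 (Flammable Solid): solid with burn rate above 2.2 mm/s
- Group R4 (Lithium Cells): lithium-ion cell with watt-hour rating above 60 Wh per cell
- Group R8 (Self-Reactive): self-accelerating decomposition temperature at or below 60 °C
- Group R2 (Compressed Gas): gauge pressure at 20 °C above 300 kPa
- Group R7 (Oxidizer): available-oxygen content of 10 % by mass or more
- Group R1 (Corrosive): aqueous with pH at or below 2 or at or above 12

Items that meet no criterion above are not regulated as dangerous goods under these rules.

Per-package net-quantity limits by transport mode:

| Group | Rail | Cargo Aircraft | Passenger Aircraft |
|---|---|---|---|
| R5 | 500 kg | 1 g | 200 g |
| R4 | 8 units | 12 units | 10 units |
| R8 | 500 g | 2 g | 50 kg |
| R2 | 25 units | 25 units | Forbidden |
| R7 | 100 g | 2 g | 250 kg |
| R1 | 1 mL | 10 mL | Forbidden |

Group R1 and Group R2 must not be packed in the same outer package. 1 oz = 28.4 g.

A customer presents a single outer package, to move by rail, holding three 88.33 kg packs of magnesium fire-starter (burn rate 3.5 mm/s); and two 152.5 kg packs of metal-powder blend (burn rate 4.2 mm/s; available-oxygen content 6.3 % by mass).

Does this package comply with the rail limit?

No

Burn rate 3.5 mm/s meets the Group R5 criterion (Flammable Solid), so the magnesium fire-starter is Group R5.
Metal-powder blend: burn rate 4.2 mm/s > 2.2 mm/s → Group R5 (Flammable Solid).
Group R5 net quantity: (three 88.33 kg packs = 264.99 kg) + (two 152.5 kg packs = 305 kg) = 569.99 kg.
That exceeds the Group R5 rail limit of 500 kg.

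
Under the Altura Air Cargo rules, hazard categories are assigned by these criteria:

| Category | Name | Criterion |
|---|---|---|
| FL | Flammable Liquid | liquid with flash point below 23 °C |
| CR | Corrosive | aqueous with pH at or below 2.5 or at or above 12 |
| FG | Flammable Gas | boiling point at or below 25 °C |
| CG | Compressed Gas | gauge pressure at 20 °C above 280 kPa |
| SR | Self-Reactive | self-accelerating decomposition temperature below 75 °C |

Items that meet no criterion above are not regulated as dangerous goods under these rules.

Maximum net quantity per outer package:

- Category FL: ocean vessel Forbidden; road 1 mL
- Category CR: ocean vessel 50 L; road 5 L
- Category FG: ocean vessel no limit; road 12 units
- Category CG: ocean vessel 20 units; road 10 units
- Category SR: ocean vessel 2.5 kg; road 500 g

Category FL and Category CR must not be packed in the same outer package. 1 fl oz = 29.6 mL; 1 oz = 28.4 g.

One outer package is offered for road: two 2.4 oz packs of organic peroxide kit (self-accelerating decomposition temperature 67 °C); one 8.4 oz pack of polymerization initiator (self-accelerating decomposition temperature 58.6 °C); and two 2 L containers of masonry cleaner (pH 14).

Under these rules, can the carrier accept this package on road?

Yes

Organic peroxide kit: self-accelerating decomposition temperature 67 °C < 75 °C → Category SR (Self-Reactive).
The polymerization initiator has self-accelerating decomposition temperature 58.6 °C, which is < 75 °C, so it is Category SR (Self-Reactive).
Masonry cleaner: pH 14 ≥ 12 → Category CR (Corrosive).
Category CR quantity: two 2 L containers = 4 L.
4 L is within the road limit of 5 L for Category CR.
Category SR net quantity: (two 2.4 oz packs = 136.32 g) + (one 8.4 oz pack = 238.56 g) = 374.88 g.
That is within the Category SR road limit of 500 g.
The segregation rule (Category FL with Category CR) does not apply to Category CR with Category SR.
Every hazard category is within its road limit and no segregation rule is violated.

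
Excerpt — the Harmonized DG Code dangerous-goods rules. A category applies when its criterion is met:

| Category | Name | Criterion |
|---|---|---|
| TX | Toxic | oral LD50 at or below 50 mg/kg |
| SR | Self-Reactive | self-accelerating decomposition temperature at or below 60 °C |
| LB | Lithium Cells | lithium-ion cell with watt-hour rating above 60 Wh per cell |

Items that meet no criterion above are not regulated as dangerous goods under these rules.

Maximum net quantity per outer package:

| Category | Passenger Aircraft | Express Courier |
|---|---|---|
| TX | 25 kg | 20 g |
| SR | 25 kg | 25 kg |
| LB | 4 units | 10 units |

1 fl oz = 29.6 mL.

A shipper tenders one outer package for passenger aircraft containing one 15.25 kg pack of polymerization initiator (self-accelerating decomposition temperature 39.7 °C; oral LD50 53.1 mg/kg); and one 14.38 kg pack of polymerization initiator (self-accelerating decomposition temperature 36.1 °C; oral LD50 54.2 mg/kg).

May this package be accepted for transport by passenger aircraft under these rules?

Polymerization initiator: self-accelerating decomposition temperature 39.7 °C ≤ 60 °C → Category SR (Self-Reactive).
With self-accelerating decomposition temperature 36.1 °C (≤ 60 °C), the polymerization initiator falls in Category SR.
Total Category SR: 15.25 kg + 14.38 kg = 29.63 kg.
That exceeds the Category SR passenger aircraft limit of 25 kg.

No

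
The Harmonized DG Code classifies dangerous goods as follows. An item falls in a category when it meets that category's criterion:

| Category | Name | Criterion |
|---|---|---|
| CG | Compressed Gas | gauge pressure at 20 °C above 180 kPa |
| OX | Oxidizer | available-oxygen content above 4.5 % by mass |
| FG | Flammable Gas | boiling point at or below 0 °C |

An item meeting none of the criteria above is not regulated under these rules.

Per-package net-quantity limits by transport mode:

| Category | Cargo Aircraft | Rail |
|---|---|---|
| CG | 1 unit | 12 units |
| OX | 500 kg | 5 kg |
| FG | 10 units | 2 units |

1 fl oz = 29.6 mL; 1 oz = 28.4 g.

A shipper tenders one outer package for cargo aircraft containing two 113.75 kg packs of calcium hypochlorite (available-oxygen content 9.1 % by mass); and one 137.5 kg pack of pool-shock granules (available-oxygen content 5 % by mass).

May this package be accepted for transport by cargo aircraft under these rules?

Yes

Available-oxygen content 9.1 % by mass meets the Category OX criterion (Oxidizer), so the calcium hypochlorite is Category OX.
With available-oxygen content 5 % by mass (> 4.5 % by mass), the pool-shock granules fall in Category OX.
Total Category OX: (two 113.75 kg packs = 227.5 kg) + 137.5 kg = 365 kg.
That is within the Category OX cargo aircraft limit of 500 kg.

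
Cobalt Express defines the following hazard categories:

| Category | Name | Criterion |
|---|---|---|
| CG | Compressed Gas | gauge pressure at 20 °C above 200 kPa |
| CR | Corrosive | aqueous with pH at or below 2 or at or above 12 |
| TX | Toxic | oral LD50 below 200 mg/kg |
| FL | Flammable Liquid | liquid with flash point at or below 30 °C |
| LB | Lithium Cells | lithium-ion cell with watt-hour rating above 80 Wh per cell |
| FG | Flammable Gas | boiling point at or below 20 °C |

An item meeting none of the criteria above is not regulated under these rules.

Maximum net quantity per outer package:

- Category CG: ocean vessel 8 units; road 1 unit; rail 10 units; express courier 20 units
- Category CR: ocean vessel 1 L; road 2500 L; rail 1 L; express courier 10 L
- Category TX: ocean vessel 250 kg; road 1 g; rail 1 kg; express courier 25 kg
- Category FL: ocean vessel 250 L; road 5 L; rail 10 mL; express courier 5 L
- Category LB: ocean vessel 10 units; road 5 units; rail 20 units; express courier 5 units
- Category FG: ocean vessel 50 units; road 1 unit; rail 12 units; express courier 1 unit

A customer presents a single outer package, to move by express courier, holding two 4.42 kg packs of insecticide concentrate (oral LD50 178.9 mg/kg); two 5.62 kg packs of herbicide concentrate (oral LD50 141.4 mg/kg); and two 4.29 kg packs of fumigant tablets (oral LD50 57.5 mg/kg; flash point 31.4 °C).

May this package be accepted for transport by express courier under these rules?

Oral LD50 178.9 mg/kg meets the Category TX criterion (Toxic), so the insecticide concentrate is Category TX.
With oral LD50 141.4 mg/kg (< 200 mg/kg), the herbicide concentrate falls in Category TX.
Oral LD50 57.5 mg/kg meets the Category TX criterion (Toxic), so the fumigant tablets are Category TX.
Total Category TX: (two 4.42 kg packs = 8.84 kg) + (two 5.62 kg packs = 11.24 kg) + (two 4.29 kg packs = 8.58 kg) = 28.66 kg.
28.66 kg exceeds the express courier limit of 25 kg for Category TX.

No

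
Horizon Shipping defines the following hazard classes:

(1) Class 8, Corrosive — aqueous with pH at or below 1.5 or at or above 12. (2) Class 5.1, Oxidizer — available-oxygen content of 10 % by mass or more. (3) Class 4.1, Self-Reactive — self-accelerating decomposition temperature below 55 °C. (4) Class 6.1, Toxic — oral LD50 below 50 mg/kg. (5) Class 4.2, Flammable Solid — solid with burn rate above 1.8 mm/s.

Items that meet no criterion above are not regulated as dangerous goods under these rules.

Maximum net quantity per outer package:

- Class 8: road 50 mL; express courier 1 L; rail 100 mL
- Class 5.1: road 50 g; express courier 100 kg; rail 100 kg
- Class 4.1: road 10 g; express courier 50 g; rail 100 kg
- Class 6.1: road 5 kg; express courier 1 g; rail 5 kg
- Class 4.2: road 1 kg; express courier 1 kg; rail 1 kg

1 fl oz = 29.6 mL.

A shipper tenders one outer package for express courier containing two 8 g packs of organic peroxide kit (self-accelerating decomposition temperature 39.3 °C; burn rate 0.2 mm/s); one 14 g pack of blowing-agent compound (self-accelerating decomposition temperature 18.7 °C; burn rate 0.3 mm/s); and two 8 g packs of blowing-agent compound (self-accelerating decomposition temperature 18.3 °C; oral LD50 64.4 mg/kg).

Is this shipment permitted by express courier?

The organic peroxide kit has self-accelerating decomposition temperature 39.3 °C, which is < 55 °C, so it is Class 4.1 (Self-Reactive).
The blowing-agent compound has self-accelerating decomposition temperature 18.7 °C, which is < 55 °C, so it is Class 4.1 (Self-Reactive).
Self-accelerating decomposition temperature 18.3 °C meets the Class 4.1 criterion (Self-Reactive), so the blowing-agent compound is Class 4.1.
Class 4.1 net quantity: (two 8 g packs = 16 g) + 14 g + (two 8 g packs = 16 g) = 46 g.
46 g ≤ 50 g (express courier limit, Class 4.1) — within limit.

Yes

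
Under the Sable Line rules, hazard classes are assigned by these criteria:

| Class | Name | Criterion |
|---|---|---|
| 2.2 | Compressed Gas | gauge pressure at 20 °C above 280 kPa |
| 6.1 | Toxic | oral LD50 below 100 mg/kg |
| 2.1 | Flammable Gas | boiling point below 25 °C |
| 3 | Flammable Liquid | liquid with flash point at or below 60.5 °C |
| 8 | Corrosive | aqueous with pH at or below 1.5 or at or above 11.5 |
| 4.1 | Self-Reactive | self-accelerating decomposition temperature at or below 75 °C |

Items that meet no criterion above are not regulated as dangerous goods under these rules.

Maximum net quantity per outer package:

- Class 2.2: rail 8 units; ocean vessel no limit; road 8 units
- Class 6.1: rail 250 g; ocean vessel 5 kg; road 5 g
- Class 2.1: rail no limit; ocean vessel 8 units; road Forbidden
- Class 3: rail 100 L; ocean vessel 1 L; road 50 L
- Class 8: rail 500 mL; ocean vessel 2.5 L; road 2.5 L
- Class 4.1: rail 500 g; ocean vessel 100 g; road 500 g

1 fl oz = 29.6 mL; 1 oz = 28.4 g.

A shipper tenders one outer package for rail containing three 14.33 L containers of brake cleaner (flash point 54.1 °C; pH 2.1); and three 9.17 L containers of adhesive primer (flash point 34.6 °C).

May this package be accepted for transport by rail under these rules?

Yes

With flash point 54.1 °C (≤ 60.5 °C), the brake cleaner falls in Class 3.
Flash point 34.6 °C meets the Class 3 criterion (Flammable Liquid), so the adhesive primer is Class 3.
Class 3 net quantity: (three 14.33 L containers = 42.99 L) + (three 9.17 L containers = 27.51 L) = 70.5 L.
70.5 L is within the rail limit of 100 L for Class 3.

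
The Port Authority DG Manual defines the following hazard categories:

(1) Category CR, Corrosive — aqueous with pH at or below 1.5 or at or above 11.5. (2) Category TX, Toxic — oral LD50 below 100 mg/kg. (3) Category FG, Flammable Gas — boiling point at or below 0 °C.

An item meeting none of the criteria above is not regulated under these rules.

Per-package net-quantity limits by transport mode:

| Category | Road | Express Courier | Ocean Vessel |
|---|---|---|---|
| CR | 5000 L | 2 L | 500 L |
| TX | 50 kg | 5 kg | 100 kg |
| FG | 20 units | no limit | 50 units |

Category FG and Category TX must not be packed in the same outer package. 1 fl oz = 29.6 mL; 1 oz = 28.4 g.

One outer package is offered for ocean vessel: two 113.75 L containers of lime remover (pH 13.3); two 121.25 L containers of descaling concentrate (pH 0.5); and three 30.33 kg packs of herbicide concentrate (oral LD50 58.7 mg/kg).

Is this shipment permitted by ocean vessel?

pH 13.3 meets the Category CR criterion (Corrosive), so the lime remover is Category CR.
pH 0.5 meets the Category CR criterion (Corrosive), so the descaling concentrate is Category CR.
With oral LD50 58.7 mg/kg (< 100 mg/kg), the herbicide concentrate falls in Category TX.
Category TX quantity: three 30.33 kg packs = 90.99 kg.
That is within the Category TX ocean vessel limit of 100 kg.
Total Category CR: (two 113.75 L containers = 227.5 L) + (two 121.25 L containers = 242.5 L) = 470 L.
That is within the Category CR ocean vessel limit of 500 L.
The segregation rule (Category FG with Category TX) does not apply to Category TX with Category CR.
Every hazard category is within its ocean vessel limit and no segregation rule is violated.

Yes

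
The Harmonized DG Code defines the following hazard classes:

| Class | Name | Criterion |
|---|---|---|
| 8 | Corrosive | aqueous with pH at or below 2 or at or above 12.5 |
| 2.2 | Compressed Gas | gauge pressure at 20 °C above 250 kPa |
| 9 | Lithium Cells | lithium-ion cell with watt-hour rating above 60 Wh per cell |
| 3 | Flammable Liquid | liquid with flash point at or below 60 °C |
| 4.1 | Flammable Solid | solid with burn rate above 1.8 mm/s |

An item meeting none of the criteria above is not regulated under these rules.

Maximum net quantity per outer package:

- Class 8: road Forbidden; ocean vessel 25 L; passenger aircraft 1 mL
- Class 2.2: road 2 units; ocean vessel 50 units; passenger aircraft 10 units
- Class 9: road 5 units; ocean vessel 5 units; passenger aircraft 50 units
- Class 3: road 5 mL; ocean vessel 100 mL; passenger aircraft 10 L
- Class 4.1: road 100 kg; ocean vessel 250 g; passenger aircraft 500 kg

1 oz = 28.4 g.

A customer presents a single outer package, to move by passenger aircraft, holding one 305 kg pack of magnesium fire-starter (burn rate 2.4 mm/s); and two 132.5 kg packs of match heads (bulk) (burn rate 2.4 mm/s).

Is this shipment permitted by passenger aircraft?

With burn rate 2.4 mm/s (> 1.8 mm/s), the magnesium fire-starter falls in Class 4.1.
Match heads (bulk): burn rate 2.4 mm/s > 1.8 mm/s → Class 4.1 (Flammable Solid).
Class 4.1 net quantity: 305 kg + (two 132.5 kg packs = 265 kg) = 570 kg.
That exceeds the Class 4.1 passenger aircraft limit of 500 kg.

No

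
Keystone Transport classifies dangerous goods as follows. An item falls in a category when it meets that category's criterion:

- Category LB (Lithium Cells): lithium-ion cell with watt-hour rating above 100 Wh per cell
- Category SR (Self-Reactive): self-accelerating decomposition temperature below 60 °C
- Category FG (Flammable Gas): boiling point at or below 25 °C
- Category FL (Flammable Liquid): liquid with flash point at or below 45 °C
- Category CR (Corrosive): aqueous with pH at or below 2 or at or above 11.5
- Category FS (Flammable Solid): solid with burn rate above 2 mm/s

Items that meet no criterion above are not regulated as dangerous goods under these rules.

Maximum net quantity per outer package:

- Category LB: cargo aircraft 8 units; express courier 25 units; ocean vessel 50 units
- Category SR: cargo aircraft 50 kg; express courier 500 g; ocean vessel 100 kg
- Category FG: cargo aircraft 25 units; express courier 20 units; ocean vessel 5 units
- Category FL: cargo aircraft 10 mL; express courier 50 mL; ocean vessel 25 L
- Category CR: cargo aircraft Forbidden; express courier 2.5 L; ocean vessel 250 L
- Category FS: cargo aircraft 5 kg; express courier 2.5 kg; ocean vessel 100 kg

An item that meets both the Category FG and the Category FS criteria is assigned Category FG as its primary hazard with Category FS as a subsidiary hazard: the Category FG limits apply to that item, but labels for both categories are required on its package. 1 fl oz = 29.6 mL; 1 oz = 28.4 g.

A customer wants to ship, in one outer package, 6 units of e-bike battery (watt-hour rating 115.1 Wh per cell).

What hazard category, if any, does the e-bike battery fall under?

Watt-hour rating 115.1 Wh per cell meets the Category LB criterion (Lithium Cells), so the e-bike battery is Category LB.

Category LB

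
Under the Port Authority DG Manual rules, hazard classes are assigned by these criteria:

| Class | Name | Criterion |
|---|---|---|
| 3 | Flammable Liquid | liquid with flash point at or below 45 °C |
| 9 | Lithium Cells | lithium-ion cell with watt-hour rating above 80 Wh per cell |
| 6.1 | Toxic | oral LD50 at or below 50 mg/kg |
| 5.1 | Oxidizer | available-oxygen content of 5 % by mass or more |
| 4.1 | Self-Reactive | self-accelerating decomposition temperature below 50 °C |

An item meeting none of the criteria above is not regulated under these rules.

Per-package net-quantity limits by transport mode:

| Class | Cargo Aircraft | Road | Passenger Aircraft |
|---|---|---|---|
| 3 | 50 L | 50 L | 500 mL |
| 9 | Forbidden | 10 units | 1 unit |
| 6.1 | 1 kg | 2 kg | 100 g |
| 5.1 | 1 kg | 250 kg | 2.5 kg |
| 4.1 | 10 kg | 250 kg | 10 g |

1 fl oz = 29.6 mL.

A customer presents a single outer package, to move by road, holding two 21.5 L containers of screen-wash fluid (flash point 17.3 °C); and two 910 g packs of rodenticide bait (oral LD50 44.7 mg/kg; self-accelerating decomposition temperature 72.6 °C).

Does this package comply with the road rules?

Yes

Screen-wash fluid: flash point 17.3 °C ≤ 45 °C → Class 3 (Flammable Liquid).
Rodenticide bait: oral LD50 44.7 mg/kg ≤ 50 mg/kg → Class 6.1 (Toxic).
Class 6.1 quantity: two 910 g packs = 1.82 kg.
1.82 kg is within the road limit of 2 kg for Class 6.1.
Class 3 quantity: two 21.5 L containers = 43 L.
43 L is within the road limit of 50 L for Class 3.
Every hazard class is within its road limit and no segregation rule is violated.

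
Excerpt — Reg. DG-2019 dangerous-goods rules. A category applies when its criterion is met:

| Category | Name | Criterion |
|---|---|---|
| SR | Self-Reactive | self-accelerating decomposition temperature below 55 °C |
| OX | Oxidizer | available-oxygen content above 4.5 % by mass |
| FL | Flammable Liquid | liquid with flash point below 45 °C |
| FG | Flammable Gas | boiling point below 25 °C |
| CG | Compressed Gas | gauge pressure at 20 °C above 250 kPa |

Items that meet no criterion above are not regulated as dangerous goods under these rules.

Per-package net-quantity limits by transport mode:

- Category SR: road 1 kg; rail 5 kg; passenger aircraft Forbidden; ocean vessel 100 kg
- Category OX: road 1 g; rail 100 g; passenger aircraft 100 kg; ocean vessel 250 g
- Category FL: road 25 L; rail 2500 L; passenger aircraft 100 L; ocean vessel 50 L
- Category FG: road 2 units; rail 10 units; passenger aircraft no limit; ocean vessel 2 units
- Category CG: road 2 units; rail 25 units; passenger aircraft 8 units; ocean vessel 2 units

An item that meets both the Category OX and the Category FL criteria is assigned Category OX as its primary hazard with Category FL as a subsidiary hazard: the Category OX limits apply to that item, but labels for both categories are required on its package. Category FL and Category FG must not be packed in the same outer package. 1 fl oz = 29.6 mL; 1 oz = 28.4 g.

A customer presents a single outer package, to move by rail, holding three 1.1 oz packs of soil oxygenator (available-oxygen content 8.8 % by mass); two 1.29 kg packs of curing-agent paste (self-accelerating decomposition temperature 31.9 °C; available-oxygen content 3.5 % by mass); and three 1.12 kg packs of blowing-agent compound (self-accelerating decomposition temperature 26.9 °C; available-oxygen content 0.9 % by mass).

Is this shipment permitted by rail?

Soil oxygenator: available-oxygen content 8.8 % by mass > 4.5 % by mass → Category OX (Oxidizer).
The curing-agent paste has self-accelerating decomposition temperature 31.9 °C, which is < 55 °C, so it is Category SR (Self-Reactive).
Blowing-agent compound: self-accelerating decomposition temperature 26.9 °C < 55 °C → Category SR (Self-Reactive).
Category SR net quantity: (two 1.29 kg packs = 2.58 kg) + (three 1.12 kg packs = 3.36 kg) = 5.94 kg.
5.94 kg exceeds the rail limit of 5 kg for Category SR.
Category OX quantity: three 1.1 oz packs = 93.72 g.
93.72 g is within the rail limit of 100 g for Category OX.
The segregation rule (Category FL with Category FG) does not apply to Category SR with Category OX.

No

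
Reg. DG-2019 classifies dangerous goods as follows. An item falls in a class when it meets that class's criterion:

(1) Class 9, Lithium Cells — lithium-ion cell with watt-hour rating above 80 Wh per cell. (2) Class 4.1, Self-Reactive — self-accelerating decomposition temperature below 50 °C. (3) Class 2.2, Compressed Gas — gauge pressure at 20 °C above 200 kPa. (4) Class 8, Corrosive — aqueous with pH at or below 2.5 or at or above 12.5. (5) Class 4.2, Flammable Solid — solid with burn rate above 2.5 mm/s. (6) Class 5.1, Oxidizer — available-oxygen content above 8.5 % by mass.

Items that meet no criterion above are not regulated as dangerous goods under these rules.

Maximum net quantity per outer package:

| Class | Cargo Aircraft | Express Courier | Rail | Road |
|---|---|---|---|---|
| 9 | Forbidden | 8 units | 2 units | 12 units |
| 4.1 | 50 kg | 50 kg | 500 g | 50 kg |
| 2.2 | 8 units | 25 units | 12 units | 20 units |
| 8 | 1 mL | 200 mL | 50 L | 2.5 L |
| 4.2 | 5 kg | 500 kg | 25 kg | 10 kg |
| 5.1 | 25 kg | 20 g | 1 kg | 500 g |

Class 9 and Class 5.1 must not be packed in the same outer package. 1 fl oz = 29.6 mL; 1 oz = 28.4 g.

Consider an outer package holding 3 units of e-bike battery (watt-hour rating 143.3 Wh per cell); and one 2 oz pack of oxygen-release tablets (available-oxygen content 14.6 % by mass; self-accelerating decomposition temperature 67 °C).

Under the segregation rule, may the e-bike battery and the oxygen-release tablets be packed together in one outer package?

No

The e-bike battery has watt-hour rating 143.3 Wh per cell, which is > 80 Wh per cell, so it is Class 9 (Lithium Cells).
With available-oxygen content 14.6 % by mass (> 8.5 % by mass), the oxygen-release tablets fall in Class 5.1.
Class 9 and Class 5.1 may not share an outer package.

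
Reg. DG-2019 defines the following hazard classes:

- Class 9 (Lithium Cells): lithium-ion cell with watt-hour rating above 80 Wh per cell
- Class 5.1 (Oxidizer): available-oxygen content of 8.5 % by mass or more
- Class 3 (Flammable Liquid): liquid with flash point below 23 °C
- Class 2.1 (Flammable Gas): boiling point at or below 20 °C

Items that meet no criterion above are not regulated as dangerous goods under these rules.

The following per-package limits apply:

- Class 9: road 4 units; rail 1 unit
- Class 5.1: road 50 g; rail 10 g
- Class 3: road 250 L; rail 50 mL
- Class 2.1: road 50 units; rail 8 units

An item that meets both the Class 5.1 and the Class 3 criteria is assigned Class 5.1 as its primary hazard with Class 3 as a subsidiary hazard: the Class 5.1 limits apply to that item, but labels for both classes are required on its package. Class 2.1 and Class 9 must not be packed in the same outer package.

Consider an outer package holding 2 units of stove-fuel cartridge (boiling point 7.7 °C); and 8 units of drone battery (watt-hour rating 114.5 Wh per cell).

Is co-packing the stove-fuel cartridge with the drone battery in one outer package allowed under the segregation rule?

No

Boiling point 7.7 °C meets the Class 2.1 criterion (Flammable Gas), so the stove-fuel cartridge is Class 2.1.
The drone battery has watt-hour rating 114.5 Wh per cell, which is > 80 Wh per cell, so it is Class 9 (Lithium Cells).
Class 2.1 and Class 9 may not share an outer package.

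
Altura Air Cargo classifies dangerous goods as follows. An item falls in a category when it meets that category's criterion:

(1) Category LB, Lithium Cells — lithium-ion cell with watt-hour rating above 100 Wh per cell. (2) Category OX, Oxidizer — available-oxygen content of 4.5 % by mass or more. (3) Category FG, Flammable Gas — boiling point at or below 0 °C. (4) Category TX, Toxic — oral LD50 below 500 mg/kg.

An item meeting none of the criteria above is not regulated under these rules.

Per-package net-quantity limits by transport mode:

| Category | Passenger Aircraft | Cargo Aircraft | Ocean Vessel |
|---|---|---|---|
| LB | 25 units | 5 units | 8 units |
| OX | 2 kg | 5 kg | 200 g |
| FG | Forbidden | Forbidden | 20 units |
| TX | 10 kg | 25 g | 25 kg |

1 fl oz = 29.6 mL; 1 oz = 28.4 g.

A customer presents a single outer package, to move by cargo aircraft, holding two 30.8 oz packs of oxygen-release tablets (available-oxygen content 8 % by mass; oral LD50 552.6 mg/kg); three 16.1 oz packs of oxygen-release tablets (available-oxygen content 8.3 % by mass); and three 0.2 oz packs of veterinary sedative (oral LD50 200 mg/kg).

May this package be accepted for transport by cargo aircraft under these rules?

Yes

With available-oxygen content 8 % by mass (≥ 4.5 % by mass), the oxygen-release tablets fall in Category OX.
Available-oxygen content 8.3 % by mass meets the Category OX criterion (Oxidizer), so the oxygen-release tablets are Category OX.
The veterinary sedative has oral LD50 200 mg/kg, which is < 500 mg/kg, so it is Category TX (Toxic).
Category OX net quantity: (two 30.8 oz packs = 1749.44 g) + (three 16.1 oz packs = 1371.72 g) = 3121.16 g.
3121.16 g ≤ 5 kg (cargo aircraft limit, Category OX) — within limit.
Category TX quantity: three 0.2 oz packs = 17.04 g.
17.04 g ≤ 25 g (cargo aircraft limit, Category TX) — within limit.
Every hazard category is within its cargo aircraft limit and no segregation rule is violated.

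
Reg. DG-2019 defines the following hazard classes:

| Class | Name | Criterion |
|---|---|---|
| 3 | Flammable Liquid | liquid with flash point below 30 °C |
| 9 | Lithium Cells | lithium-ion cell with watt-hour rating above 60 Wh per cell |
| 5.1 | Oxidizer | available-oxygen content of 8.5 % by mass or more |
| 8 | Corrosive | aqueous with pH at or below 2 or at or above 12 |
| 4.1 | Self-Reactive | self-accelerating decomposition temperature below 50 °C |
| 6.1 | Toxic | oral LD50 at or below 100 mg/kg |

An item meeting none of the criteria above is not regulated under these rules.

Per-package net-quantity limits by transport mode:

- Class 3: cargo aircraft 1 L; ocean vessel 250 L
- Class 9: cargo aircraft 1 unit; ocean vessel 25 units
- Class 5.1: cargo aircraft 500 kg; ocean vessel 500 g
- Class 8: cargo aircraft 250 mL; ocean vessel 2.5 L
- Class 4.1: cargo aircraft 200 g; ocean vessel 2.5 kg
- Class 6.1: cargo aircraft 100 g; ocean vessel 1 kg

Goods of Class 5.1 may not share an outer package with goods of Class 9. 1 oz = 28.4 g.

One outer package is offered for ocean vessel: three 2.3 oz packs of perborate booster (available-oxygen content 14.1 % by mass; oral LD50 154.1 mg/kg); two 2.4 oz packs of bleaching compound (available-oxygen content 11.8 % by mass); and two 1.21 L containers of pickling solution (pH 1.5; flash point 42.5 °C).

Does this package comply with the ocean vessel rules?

Yes

The perborate booster has available-oxygen content 14.1 % by mass, which is ≥ 8.5 % by mass, so it is Class 5.1 (Oxidizer).
Bleaching compound: available-oxygen content 11.8 % by mass ≥ 8.5 % by mass → Class 5.1 (Oxidizer).
With pH 1.5 (≤ 2), the pickling solution falls in Class 8.
Total Class 5.1: (three 2.3 oz packs = 195.96 g) + (two 2.4 oz packs = 136.32 g) = 332.28 g.
332.28 g ≤ 500 g (ocean vessel limit, Class 5.1) — within limit.
Class 8 quantity: two 1.21 L containers = 2.42 L.
2.42 L is within the ocean vessel limit of 2.5 L for Class 8.
The segregation rule (Class 5.1 with Class 9) does not apply to Class 5.1 with Class 8.
Every hazard class is within its ocean vessel limit and no segregation rule is violated.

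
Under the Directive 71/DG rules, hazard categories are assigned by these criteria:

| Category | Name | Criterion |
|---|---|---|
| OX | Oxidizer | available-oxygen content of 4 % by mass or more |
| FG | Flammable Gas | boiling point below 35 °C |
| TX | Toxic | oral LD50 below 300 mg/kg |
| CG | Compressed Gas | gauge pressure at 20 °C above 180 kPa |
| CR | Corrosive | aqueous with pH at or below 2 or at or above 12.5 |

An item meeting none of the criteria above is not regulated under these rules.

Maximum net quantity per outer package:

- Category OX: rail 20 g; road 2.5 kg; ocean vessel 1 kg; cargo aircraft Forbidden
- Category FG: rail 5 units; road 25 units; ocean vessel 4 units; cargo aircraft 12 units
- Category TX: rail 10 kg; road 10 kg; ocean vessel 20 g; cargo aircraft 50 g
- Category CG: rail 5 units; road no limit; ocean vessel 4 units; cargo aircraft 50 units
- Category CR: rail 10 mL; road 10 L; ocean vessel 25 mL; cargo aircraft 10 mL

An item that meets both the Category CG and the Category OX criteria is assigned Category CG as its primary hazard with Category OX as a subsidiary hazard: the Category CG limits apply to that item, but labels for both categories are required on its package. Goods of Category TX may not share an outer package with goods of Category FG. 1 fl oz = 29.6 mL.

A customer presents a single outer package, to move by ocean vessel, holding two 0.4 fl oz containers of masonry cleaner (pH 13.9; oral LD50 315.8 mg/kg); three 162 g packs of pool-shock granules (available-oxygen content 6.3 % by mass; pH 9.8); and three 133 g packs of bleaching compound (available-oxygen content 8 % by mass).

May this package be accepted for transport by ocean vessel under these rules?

With pH 13.9 (≥ 12.5), the masonry cleaner falls in Category CR.
Available-oxygen content 6.3 % by mass meets the Category OX criterion (Oxidizer), so the pool-shock granules are Category OX.
Bleaching compound: available-oxygen content 8 % by mass ≥ 4 % by mass → Category OX (Oxidizer).
Category OX net quantity: (three 162 g packs = 486 g) + (three 133 g packs = 399 g) = 885 g.
885 g is within the ocean vessel limit of 1 kg for Category OX.
Category CR quantity: two 0.4 fl oz containers = 23.68 mL.
23.68 mL ≤ 25 mL (ocean vessel limit, Category CR) — within limit.
The segregation rule (Category TX with Category FG) does not apply to Category OX with Category CR.
Every hazard category is within its ocean vessel limit and no segregation rule is violated.

Yes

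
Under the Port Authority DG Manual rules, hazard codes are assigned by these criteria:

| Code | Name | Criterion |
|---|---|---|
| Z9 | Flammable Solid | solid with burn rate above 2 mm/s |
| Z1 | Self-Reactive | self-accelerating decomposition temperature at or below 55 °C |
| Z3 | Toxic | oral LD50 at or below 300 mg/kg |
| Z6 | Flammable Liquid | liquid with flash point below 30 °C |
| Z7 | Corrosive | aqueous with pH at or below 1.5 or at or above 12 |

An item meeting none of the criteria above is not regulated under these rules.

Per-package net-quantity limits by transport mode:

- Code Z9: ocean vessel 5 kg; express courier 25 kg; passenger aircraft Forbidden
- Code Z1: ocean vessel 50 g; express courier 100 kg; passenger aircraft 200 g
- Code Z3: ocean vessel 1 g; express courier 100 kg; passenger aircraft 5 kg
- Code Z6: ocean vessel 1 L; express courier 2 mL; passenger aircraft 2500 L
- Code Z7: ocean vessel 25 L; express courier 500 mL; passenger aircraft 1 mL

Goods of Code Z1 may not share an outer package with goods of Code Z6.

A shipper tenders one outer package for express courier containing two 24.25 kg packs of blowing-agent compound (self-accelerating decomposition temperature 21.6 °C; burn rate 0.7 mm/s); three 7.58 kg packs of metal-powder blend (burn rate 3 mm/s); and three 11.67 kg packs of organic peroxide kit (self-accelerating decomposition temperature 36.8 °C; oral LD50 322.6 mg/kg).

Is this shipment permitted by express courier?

Yes

With self-accelerating decomposition temperature 21.6 °C (≤ 55 °C), the blowing-agent compound falls in Code Z1.
The metal-powder blend has burn rate 3 mm/s, which is > 2 mm/s, so it is Code Z9 (Flammable Solid).
The organic peroxide kit has self-accelerating decomposition temperature 36.8 °C, which is ≤ 55 °C, so it is Code Z1 (Self-Reactive).
Total Code Z1: (two 24.25 kg packs = 48.5 kg) + (three 11.67 kg packs = 35.01 kg) = 83.51 kg.
83.51 kg ≤ 100 kg (express courier limit, Code Z1) — within limit.
Code Z9 quantity: three 7.58 kg packs = 22.74 kg.
22.74 kg is within the express courier limit of 25 kg for Code Z9.
The segregation rule (Code Z1 with Code Z6) does not apply to Code Z1 with Code Z9.
Every hazard code is within its express courier limit and no segregation rule is violated.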